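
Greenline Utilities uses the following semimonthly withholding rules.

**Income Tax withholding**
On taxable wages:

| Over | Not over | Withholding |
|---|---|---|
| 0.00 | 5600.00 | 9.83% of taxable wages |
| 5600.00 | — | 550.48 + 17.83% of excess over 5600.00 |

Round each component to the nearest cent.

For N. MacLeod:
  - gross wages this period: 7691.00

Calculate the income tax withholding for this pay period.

Income Tax: taxable = 7691.00
  550.48 + 17.83% × (7691.00 − 5600.00) = 550.48 + 17.83% × 2091.00 = 923.31

923.31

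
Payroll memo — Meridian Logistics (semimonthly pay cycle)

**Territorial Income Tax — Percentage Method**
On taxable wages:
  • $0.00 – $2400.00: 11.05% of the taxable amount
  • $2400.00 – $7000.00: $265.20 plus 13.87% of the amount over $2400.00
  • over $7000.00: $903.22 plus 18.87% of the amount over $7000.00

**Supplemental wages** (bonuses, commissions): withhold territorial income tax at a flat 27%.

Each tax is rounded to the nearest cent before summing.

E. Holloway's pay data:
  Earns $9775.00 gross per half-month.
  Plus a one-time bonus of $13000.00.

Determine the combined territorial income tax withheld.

$4936.86

Territorial Income Tax: taxable = $9775.00
  $903.22 + 18.87% × ($9775.00 − $7000.00) = $903.22 + 18.87% × $2775.00 = $1426.86
Supplemental (27% flat on bonus): 27% × $13000.00 = $3510.00
Total territorial income tax: $1426.86 + $3510.00 = $4936.86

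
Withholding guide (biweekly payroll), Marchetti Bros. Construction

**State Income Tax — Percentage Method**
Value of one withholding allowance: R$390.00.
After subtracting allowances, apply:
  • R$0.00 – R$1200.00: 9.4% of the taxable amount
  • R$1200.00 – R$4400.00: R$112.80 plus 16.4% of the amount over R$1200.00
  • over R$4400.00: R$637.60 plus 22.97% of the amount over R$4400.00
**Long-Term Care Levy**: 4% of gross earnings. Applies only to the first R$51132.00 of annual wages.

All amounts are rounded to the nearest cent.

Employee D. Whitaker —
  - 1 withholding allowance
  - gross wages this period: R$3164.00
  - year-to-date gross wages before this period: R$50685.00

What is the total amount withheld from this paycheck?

State Income Tax: taxable = R$3164.00 − 1×R$390.00 = R$2774.00
  R$112.80 + 16.4% × (R$2774.00 − R$1200.00) = R$112.80 + 16.4% × R$1574.00 = R$370.94
Long-Term Care Levy: cap R$51132.00 − YTD R$50685.00 = R$447.00 subject; 4% × R$447.00 = R$17.88
Total: R$370.94 + R$17.88 = R$388.82

R$388.82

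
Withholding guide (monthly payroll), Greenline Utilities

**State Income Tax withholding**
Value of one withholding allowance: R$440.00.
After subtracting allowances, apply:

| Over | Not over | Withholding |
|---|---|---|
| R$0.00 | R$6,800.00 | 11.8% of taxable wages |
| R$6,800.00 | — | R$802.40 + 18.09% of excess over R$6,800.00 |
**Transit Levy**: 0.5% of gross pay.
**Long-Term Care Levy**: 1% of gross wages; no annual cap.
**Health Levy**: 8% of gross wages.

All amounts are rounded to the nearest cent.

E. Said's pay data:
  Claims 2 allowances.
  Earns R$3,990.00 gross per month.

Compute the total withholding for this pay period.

R$746.03

State Income Tax: taxable = R$3,990.00 − 2×R$440.00 = R$3,110.00
  11.8% × R$3,110.00 = R$366.98
Transit Levy: 0.5% × R$3,990.00 = R$19.95
Long-Term Care Levy: 1% × R$3,990.00 = R$39.90
Health Levy: 8% × R$3,990.00 = R$319.20
Total: R$366.98 + R$19.95 + R$39.90 + R$319.20 = R$746.03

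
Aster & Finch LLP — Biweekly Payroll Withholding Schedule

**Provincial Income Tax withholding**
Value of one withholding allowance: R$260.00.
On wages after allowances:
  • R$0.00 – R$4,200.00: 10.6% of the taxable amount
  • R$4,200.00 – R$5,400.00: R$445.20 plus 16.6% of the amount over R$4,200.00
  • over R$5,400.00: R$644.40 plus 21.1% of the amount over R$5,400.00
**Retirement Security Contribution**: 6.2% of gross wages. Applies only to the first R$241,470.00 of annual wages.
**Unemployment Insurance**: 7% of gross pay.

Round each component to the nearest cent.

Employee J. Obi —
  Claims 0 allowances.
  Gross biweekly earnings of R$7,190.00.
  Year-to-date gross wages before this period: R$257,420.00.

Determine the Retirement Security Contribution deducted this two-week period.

R$0.00

Retirement Security Contribution: YTD R$257,420.00 ≥ cap R$241,470.00 → R$0.00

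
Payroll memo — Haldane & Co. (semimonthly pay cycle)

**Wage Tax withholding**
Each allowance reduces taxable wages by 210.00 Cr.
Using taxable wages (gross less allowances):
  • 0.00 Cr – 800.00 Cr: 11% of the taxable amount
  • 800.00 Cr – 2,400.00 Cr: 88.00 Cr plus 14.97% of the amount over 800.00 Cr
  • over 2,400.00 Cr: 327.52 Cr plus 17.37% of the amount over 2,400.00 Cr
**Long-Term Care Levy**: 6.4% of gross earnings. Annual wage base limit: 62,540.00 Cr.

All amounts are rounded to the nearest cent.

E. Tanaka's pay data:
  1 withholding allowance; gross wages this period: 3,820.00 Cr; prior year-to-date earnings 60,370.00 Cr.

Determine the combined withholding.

676.58 Cr

Wage Tax: taxable = 3,820.00 Cr − 1×210.00 Cr = 3,610.00 Cr
  327.52 Cr + 17.37% × (3,610.00 Cr − 2,400.00 Cr) = 327.52 Cr + 17.37% × 1,210.00 Cr = 537.70 Cr
Long-Term Care Levy: cap 62,540.00 Cr − YTD 60,370.00 Cr = 2,170.00 Cr subject; 6.4% × 2,170.00 Cr = 138.88 Cr
Total: 537.70 Cr + 138.88 Cr = 676.58 Cr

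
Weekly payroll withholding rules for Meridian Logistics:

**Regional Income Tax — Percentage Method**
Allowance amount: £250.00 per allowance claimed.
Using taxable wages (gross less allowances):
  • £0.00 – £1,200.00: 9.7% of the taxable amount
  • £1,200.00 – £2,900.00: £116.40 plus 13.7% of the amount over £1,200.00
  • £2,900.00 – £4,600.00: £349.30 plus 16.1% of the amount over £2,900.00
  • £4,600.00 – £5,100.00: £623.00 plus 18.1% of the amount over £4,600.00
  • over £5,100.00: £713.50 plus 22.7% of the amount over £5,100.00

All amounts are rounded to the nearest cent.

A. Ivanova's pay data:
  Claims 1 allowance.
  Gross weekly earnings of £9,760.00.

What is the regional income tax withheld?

Regional Income Tax: taxable = £9,760.00 − 1×£250.00 = £9,510.00
  £713.50 + 22.7% × (£9,510.00 − £5,100.00) = £713.50 + 22.7% × £4,410.00 = £1,714.57

£1,714.57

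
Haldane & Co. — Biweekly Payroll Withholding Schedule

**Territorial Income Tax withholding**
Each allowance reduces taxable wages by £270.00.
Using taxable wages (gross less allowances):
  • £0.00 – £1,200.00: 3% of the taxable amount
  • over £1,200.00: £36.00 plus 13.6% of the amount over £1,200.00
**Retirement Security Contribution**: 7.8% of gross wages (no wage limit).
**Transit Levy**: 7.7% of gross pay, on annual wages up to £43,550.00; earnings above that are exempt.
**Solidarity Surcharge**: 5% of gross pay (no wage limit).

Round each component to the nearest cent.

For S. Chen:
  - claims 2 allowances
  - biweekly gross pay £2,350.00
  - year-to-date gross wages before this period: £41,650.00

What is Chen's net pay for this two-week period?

Territorial Income Tax: taxable = £2,350.00 − 2×£270.00 = £1,810.00
  £36.00 + 13.6% × (£1,810.00 − £1,200.00) = £36.00 + 13.6% × £610.00 = £118.96
Retirement Security Contribution: 7.8% × £2,350.00 = £183.30
Transit Levy: cap £43,550.00 − YTD £41,650.00 = £1,900.00 subject; 7.7% × £1,900.00 = £146.30
Solidarity Surcharge: 5% × £2,350.00 = £117.50
Total withheld: £118.96 + £183.30 + £146.30 + £117.50 = £566.06
Net pay: £2,350.00 − £566.06 = £1,783.94

£1,783.94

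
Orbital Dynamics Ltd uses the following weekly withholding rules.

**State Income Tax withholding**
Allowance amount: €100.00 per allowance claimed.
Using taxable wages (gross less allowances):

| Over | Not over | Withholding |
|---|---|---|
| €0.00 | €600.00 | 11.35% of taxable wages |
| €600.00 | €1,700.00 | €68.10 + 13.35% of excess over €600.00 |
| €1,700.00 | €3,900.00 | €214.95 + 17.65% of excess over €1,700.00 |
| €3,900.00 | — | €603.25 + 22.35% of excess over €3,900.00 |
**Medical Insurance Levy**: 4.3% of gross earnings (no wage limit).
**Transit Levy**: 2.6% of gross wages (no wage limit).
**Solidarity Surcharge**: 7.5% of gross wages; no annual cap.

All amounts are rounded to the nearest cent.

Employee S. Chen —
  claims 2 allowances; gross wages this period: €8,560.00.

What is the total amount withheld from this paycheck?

State Income Tax: taxable = €8,560.00 − 2×€100.00 = €8,360.00
  €603.25 + 22.35% × (€8,360.00 − €3,900.00) = €603.25 + 22.35% × €4,460.00 = €1,600.06
Medical Insurance Levy: 4.3% × €8,560.00 = €368.08
Transit Levy: 2.6% × €8,560.00 = €222.56
Solidarity Surcharge: 7.5% × €8,560.00 = €642.00
Total: €1,600.06 + €368.08 + €222.56 + €642.00 = €2,832.70

€2,832.70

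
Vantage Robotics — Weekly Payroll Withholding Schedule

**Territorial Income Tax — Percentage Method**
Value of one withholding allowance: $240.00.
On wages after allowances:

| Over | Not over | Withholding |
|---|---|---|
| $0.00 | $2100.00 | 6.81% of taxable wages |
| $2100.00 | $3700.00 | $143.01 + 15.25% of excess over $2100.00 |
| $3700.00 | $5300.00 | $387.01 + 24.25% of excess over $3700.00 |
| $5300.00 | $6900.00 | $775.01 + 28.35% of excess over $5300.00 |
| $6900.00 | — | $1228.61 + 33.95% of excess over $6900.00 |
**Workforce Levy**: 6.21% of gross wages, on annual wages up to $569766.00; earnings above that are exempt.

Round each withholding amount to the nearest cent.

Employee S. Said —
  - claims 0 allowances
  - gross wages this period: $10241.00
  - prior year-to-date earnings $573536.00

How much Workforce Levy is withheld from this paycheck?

$0.00

Workforce Levy: YTD $573536.00 ≥ cap $569766.00 → $0.00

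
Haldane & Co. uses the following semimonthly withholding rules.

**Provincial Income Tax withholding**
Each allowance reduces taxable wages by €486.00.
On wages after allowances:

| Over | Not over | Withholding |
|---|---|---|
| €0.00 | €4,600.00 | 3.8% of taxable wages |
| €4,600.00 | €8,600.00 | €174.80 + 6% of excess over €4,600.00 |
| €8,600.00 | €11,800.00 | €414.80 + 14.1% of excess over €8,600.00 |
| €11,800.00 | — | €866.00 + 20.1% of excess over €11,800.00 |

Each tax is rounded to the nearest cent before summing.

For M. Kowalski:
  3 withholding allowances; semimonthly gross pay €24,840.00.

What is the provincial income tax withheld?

Provincial Income Tax: taxable = €24,840.00 − 3×€486.00 = €23,382.00
  €866.00 + 20.1% × (€23,382.00 − €11,800.00) = €866.00 + 20.1% × €11,582.00 = €3,193.98

€3,193.98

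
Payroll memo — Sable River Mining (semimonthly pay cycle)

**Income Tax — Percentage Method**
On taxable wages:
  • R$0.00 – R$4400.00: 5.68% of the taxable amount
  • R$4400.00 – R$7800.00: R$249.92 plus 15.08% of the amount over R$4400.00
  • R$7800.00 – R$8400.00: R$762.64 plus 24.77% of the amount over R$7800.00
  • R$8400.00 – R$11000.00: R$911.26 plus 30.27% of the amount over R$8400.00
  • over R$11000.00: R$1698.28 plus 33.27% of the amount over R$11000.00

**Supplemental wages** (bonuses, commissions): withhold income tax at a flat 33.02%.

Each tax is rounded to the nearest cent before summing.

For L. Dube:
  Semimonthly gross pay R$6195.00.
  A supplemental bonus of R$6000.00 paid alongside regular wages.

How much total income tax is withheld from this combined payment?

Income Tax: taxable = R$6195.00
  R$249.92 + 15.08% × (R$6195.00 − R$4400.00) = R$249.92 + 15.08% × R$1795.00 = R$520.61
Supplemental (33.02% flat on bonus): 33.02% × R$6000.00 = R$1981.20
Total income tax: R$520.61 + R$1981.20 = R$2501.81

R$2501.81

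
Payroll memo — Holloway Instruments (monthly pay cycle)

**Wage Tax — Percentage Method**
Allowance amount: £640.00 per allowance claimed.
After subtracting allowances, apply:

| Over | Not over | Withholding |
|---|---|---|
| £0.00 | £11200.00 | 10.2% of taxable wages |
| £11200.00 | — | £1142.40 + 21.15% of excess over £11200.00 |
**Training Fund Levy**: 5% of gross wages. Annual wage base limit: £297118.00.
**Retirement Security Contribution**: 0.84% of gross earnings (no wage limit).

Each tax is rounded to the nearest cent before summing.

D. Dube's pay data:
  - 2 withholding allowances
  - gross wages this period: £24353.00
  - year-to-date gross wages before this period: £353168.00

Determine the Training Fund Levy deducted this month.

£0.00

Training Fund Levy: YTD £353168.00 ≥ cap £297118.00 → £0.00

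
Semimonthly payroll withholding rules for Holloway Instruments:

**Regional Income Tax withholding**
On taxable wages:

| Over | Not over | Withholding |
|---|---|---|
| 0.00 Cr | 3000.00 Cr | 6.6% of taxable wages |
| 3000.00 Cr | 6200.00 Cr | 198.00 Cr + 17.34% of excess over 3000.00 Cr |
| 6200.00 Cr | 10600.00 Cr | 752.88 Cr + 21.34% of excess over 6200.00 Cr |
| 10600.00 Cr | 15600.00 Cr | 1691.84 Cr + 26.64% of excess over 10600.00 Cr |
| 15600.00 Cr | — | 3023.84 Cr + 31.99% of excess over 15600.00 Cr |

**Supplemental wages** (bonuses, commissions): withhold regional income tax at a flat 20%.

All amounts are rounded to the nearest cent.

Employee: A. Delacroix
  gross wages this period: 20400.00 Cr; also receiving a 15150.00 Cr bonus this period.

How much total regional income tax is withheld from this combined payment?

7589.36 Cr

Regional Income Tax: taxable = 20400.00 Cr
  3023.84 Cr + 31.99% × (20400.00 Cr − 15600.00 Cr) = 3023.84 Cr + 31.99% × 4800.00 Cr = 4559.36 Cr
Supplemental (20% flat on bonus): 20% × 15150.00 Cr = 3030.00 Cr
Total regional income tax: 4559.36 Cr + 3030.00 Cr = 7589.36 Cr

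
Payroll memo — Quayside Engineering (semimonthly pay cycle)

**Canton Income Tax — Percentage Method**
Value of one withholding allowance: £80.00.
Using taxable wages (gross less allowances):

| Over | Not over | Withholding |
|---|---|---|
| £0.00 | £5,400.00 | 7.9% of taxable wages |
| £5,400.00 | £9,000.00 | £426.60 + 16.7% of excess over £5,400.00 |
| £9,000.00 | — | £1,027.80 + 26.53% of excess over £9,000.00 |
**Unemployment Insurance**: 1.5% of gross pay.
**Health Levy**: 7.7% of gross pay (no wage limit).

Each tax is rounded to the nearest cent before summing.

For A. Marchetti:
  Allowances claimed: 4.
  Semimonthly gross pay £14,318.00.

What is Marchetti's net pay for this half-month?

Canton Income Tax: taxable = £14,318.00 − 4×£80.00 = £13,998.00
  £1,027.80 + 26.53% × (£13,998.00 − £9,000.00) = £1,027.80 + 26.53% × £4,998.00 = £2,353.77
Unemployment Insurance: 1.5% × £14,318.00 = £214.77
Health Levy: 7.7% × £14,318.00 = £1,102.49
Total withheld: £2,353.77 + £214.77 + £1,102.49 = £3,671.03
Net pay: £14,318.00 − £3,671.03 = £10,646.97

£10,646.97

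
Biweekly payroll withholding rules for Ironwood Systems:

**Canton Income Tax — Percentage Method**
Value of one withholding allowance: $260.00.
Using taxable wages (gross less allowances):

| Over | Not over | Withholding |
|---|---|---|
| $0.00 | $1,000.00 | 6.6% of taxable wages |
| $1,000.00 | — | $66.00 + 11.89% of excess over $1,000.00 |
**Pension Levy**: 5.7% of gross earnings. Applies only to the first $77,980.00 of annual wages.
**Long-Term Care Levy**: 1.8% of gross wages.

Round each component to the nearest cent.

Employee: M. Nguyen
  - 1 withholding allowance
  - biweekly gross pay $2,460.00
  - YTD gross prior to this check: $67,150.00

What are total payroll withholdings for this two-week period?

Canton Income Tax: taxable = $2,460.00 − 1×$260.00 = $2,200.00
  $66.00 + 11.89% × ($2,200.00 − $1,000.00) = $66.00 + 11.89% × $1,200.00 = $208.68
Pension Levy: 5.7% × $2,460.00 = $140.22
Long-Term Care Levy: 1.8% × $2,460.00 = $44.28
Total: $208.68 + $140.22 + $44.28 = $393.18

$393.18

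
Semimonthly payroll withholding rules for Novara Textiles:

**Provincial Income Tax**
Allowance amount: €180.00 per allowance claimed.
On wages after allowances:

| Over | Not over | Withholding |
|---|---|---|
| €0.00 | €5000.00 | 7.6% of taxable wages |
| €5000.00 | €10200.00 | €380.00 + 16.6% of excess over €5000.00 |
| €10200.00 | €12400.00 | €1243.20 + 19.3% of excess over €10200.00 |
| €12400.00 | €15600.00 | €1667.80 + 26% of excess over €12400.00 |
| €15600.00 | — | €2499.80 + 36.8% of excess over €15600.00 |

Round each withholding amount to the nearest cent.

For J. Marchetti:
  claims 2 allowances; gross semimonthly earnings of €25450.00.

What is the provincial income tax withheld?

Provincial Income Tax: taxable = €25450.00 − 2×€180.00 = €25090.00
  €2499.80 + 36.8% × (€25090.00 − €15600.00) = €2499.80 + 36.8% × €9490.00 = €5992.12

€5992.12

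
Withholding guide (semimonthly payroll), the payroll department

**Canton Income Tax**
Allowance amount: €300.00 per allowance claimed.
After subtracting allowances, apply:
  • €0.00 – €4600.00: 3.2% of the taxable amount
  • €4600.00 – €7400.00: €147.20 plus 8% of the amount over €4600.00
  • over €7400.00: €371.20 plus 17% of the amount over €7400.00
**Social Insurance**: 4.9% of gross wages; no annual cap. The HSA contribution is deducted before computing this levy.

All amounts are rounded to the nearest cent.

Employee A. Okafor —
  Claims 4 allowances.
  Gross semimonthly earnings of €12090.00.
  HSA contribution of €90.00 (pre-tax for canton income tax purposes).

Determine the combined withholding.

€1537.20

Canton Income Tax: taxable = €12090.00 − €90.00 − 4×€300.00 = €10800.00
  €371.20 + 17% × (€10800.00 − €7400.00) = €371.20 + 17% × €3400.00 = €949.20
Social Insurance: 4.9% × €12000.00 = €588.00
Total: €949.20 + €588.00 = €1537.20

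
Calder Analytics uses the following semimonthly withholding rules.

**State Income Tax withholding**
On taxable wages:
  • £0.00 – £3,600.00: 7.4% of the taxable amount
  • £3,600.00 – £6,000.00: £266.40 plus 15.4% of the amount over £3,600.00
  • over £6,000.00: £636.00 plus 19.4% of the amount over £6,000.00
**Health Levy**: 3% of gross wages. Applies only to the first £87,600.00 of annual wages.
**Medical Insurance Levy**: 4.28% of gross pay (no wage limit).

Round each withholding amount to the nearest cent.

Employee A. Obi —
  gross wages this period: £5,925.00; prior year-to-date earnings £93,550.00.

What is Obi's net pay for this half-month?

£5,046.96

State Income Tax: taxable = £5,925.00
  £266.40 + 15.4% × (£5,925.00 − £3,600.00) = £266.40 + 15.4% × £2,325.00 = £624.45
Health Levy: YTD £93,550.00 ≥ cap £87,600.00 → £0.00
Medical Insurance Levy: 4.28% × £5,925.00 = £253.59
Total withheld: £624.45 + £0.00 + £253.59 = £878.04
Net pay: £5,925.00 − £878.04 = £5,046.96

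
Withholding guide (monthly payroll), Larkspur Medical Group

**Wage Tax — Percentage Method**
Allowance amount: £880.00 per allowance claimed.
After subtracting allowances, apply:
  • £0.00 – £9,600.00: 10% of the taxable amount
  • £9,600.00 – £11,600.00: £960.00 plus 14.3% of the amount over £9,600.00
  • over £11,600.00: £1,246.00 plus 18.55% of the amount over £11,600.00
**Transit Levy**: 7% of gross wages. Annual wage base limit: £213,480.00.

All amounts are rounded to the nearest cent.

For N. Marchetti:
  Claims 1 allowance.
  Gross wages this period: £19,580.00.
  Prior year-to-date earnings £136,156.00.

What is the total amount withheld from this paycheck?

£3,933.65

Wage Tax: taxable = £19,580.00 − 1×£880.00 = £18,700.00
  £1,246.00 + 18.55% × (£18,700.00 − £11,600.00) = £1,246.00 + 18.55% × £7,100.00 = £2,563.05
Transit Levy: 7% × £19,580.00 = £1,370.60
Total: £2,563.05 + £1,370.60 = £3,933.65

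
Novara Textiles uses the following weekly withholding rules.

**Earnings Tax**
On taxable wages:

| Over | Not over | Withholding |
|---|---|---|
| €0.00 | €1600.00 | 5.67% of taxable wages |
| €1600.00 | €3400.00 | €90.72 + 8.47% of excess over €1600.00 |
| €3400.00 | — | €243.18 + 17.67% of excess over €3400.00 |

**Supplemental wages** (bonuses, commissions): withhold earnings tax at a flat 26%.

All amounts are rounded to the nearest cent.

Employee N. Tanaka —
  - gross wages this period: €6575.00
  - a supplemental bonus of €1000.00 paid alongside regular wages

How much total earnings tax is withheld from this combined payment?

€1064.20

Earnings Tax: taxable = €6575.00
  €243.18 + 17.67% × (€6575.00 − €3400.00) = €243.18 + 17.67% × €3175.00 = €804.20
Supplemental (26% flat on bonus): 26% × €1000.00 = €260.00
Total earnings tax: €804.20 + €260.00 = €1064.20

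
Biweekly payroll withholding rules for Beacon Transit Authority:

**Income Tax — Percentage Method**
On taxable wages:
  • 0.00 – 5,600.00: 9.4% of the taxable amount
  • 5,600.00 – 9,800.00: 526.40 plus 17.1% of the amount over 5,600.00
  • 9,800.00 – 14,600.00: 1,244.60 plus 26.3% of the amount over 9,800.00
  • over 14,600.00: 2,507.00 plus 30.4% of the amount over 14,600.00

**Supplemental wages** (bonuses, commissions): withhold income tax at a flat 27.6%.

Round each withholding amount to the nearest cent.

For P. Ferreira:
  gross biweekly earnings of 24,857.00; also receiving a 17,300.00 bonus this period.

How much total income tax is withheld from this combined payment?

10,399.93

Income Tax: taxable = 24,857.00
  2,507.00 + 30.4% × (24,857.00 − 14,600.00) = 2,507.00 + 30.4% × 10,257.00 = 5,625.13
Supplemental (27.6% flat on bonus): 27.6% × 17,300.00 = 4,774.80
Total income tax: 5,625.13 + 4,774.80 = 10,399.93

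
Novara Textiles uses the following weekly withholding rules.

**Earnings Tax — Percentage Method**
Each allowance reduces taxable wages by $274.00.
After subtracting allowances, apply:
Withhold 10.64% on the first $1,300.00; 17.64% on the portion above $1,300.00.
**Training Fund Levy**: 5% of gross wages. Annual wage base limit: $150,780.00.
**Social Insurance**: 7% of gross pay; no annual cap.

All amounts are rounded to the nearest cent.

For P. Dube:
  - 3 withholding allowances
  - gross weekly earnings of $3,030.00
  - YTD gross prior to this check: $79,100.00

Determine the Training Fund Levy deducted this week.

$151.50

Training Fund Levy: 5% × $3,030.00 = $151.50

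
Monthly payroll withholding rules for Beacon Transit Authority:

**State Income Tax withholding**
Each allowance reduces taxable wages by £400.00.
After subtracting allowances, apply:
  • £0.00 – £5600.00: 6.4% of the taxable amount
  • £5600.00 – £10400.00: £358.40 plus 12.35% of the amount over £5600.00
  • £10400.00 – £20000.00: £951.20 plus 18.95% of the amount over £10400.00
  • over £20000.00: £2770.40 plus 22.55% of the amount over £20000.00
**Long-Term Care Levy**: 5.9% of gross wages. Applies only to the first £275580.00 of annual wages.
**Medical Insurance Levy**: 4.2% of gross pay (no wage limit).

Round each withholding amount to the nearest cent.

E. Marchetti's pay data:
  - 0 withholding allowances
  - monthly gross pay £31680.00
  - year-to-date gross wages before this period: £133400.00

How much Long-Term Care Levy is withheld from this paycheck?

Long-Term Care Levy: 5.9% × £31680.00 = £1869.12

£1869.12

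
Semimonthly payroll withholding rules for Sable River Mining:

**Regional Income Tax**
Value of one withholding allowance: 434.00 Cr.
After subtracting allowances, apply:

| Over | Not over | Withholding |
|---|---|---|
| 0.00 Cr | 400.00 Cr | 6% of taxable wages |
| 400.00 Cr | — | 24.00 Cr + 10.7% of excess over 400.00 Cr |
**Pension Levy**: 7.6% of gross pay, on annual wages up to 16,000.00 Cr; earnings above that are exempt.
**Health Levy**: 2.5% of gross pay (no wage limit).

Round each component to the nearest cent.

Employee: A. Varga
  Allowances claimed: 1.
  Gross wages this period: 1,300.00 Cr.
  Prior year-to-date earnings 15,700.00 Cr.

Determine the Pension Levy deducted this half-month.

22.80 Cr

Pension Levy: cap 16,000.00 Cr − YTD 15,700.00 Cr = 300.00 Cr subject; 7.6% × 300.00 Cr = 22.80 Cr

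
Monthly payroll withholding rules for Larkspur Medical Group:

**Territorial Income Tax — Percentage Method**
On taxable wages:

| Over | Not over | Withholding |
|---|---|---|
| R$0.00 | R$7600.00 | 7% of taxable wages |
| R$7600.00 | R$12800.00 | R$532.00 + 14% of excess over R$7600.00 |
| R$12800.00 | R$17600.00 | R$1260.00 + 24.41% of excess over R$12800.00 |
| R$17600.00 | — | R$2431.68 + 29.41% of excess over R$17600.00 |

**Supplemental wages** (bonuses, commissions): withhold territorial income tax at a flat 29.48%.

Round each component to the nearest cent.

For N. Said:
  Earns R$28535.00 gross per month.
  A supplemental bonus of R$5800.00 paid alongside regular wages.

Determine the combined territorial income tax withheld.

R$7357.50

Territorial Income Tax: taxable = R$28535.00
  R$2431.68 + 29.41% × (R$28535.00 − R$17600.00) = R$2431.68 + 29.41% × R$10935.00 = R$5647.66
Supplemental (29.48% flat on bonus): 29.48% × R$5800.00 = R$1709.84
Total territorial income tax: R$5647.66 + R$1709.84 = R$7357.50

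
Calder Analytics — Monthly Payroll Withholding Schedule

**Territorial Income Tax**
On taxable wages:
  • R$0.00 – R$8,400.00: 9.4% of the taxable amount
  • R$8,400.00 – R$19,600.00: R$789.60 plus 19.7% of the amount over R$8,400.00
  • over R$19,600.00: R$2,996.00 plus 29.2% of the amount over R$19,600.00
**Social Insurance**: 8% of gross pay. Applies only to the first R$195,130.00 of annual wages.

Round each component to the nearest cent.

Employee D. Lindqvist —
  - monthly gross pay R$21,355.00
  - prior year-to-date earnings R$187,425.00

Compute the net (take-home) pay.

R$17,230.14

Territorial Income Tax: taxable = R$21,355.00
  R$2,996.00 + 29.2% × (R$21,355.00 − R$19,600.00) = R$2,996.00 + 29.2% × R$1,755.00 = R$3,508.46
Social Insurance: cap R$195,130.00 − YTD R$187,425.00 = R$7,705.00 subject; 8% × R$7,705.00 = R$616.40
Total withheld: R$3,508.46 + R$616.40 = R$4,124.86
Net pay: R$21,355.00 − R$4,124.86 = R$17,230.14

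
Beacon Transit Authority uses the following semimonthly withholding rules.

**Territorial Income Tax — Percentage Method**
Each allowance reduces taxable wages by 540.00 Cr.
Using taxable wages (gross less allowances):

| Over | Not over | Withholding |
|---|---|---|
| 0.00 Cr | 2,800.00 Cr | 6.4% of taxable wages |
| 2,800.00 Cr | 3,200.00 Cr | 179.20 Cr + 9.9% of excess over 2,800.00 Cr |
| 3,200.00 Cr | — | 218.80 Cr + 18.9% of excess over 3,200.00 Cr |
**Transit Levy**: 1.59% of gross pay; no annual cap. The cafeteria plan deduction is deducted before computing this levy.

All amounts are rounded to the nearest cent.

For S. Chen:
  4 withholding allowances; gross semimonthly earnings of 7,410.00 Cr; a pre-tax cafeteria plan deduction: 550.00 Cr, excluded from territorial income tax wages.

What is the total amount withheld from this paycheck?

611.37 Cr

Territorial Income Tax: taxable = 7,410.00 Cr − 550.00 Cr − 4×540.00 Cr = 4,700.00 Cr
  218.80 Cr + 18.9% × (4,700.00 Cr − 3,200.00 Cr) = 218.80 Cr + 18.9% × 1,500.00 Cr = 502.30 Cr
Transit Levy: 1.59% × 6,860.00 Cr = 109.07 Cr
Total: 502.30 Cr + 109.07 Cr = 611.37 Cr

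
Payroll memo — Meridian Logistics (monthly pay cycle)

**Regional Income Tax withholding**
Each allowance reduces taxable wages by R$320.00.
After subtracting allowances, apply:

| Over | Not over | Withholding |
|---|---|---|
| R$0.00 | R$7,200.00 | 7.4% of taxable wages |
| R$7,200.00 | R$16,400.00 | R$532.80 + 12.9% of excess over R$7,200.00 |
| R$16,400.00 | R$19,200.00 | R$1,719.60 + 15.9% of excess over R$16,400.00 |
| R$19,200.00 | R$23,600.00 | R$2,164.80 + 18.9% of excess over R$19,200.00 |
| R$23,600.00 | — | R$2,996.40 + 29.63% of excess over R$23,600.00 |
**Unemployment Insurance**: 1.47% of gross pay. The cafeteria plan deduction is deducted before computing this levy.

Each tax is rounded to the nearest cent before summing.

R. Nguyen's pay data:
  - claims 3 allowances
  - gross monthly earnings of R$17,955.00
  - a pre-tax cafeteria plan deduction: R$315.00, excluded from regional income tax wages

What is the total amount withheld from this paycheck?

R$2,023.43

Regional Income Tax: taxable = R$17,955.00 − R$315.00 − 3×R$320.00 = R$16,680.00
  R$1,719.60 + 15.9% × (R$16,680.00 − R$16,400.00) = R$1,719.60 + 15.9% × R$280.00 = R$1,764.12
Unemployment Insurance: 1.47% × R$17,640.00 = R$259.31
Total: R$1,764.12 + R$259.31 = R$2,023.43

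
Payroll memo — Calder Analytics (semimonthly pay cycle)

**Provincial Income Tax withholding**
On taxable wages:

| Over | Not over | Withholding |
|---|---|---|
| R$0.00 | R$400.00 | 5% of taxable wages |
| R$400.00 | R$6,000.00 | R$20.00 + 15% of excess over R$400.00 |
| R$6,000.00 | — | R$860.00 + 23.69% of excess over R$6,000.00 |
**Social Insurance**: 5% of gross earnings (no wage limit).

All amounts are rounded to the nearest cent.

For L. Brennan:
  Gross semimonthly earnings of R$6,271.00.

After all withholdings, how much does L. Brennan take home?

R$5,033.25

Provincial Income Tax: taxable = R$6,271.00
  R$860.00 + 23.69% × (R$6,271.00 − R$6,000.00) = R$860.00 + 23.69% × R$271.00 = R$924.20
Social Insurance: 5% × R$6,271.00 = R$313.55
Total withheld: R$924.20 + R$313.55 = R$1,237.75
Net pay: R$6,271.00 − R$1,237.75 = R$5,033.25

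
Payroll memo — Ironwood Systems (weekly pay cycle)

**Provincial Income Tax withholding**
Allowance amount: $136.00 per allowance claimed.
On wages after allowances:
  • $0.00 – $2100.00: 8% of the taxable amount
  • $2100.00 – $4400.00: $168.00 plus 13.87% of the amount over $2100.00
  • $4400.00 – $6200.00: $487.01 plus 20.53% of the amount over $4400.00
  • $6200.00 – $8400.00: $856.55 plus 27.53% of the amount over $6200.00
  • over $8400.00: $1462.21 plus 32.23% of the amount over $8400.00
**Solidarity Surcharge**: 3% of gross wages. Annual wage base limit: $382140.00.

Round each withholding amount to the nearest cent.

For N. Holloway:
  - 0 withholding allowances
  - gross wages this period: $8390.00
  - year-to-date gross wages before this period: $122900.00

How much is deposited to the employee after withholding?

Provincial Income Tax: taxable = $8390.00
  $856.55 + 27.53% × ($8390.00 − $6200.00) = $856.55 + 27.53% × $2190.00 = $1459.46
Solidarity Surcharge: 3% × $8390.00 = $251.70
Total withheld: $1459.46 + $251.70 = $1711.16
Net pay: $8390.00 − $1711.16 = $6678.84

$6678.84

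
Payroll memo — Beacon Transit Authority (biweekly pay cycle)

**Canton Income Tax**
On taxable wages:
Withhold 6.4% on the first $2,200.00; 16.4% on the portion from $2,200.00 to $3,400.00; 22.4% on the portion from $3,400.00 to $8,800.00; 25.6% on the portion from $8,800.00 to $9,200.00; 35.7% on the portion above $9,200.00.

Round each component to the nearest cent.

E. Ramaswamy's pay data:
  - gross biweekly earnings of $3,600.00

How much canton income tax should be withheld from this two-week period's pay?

$382.40

Canton Income Tax: taxable = $3,600.00
  $337.60 + 22.4% × ($3,600.00 − $3,400.00) = $337.60 + 22.4% × $200.00 = $382.40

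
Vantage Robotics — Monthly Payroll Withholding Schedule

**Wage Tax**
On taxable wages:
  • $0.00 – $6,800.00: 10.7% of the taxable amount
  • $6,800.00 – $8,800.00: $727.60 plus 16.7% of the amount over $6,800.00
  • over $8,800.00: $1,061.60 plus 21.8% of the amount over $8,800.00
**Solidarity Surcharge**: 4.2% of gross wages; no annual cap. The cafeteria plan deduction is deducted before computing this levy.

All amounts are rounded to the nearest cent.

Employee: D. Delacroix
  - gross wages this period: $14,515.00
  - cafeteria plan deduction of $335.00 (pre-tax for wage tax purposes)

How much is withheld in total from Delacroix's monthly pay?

$2,830.00

Wage Tax: taxable = $14,515.00 − $335.00 = $14,180.00
  $1,061.60 + 21.8% × ($14,180.00 − $8,800.00) = $1,061.60 + 21.8% × $5,380.00 = $2,234.44
Solidarity Surcharge: 4.2% × $14,180.00 = $595.56
Total: $2,234.44 + $595.56 = $2,830.00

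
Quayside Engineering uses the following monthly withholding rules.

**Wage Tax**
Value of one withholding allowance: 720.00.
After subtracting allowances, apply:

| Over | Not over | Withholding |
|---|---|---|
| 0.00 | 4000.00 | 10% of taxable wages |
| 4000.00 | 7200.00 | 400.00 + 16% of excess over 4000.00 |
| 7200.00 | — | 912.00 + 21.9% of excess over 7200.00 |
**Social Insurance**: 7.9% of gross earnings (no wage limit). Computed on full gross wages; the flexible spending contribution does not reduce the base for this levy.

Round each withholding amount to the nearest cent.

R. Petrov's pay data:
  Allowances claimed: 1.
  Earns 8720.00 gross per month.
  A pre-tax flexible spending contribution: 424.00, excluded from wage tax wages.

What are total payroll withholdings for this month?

Wage Tax: taxable = 8720.00 − 424.00 − 1×720.00 = 7576.00
  912.00 + 21.9% × (7576.00 − 7200.00) = 912.00 + 21.9% × 376.00 = 994.34
Social Insurance: 7.9% × 8720.00 = 688.88
Total: 994.34 + 688.88 = 1683.22

1683.22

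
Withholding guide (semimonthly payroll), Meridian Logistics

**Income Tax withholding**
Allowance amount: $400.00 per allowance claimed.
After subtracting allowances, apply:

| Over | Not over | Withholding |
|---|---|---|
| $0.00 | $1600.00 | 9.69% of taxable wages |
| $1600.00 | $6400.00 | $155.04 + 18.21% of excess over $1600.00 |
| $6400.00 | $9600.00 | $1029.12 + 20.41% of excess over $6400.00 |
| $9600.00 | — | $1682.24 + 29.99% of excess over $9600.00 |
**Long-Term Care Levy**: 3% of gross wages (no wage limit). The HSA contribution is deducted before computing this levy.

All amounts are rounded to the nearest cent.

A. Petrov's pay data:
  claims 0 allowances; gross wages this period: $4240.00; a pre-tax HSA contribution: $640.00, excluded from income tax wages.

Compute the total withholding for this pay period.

$627.24

Income Tax: taxable = $4240.00 − $640.00 = $3600.00
  $155.04 + 18.21% × ($3600.00 − $1600.00) = $155.04 + 18.21% × $2000.00 = $519.24
Long-Term Care Levy: 3% × $3600.00 = $108.00
Total: $519.24 + $108.00 = $627.24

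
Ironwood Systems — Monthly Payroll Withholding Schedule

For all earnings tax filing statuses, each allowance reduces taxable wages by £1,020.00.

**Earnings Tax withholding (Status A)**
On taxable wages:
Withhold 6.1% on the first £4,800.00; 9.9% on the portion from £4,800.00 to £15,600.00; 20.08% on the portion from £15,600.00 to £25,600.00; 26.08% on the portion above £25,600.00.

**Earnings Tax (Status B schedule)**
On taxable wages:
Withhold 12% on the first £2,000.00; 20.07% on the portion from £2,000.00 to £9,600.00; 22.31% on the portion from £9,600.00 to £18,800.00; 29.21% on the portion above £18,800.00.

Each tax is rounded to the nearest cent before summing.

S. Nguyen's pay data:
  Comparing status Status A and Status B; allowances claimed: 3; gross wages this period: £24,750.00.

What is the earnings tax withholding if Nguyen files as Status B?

£4,662.01

Earnings Tax (Status B): taxable = £24,750.00 − 3×£1,020.00 = £21,690.00
  £3,817.84 + 29.21% × (£21,690.00 − £18,800.00) = £3,817.84 + 29.21% × £2,890.00 = £4,662.01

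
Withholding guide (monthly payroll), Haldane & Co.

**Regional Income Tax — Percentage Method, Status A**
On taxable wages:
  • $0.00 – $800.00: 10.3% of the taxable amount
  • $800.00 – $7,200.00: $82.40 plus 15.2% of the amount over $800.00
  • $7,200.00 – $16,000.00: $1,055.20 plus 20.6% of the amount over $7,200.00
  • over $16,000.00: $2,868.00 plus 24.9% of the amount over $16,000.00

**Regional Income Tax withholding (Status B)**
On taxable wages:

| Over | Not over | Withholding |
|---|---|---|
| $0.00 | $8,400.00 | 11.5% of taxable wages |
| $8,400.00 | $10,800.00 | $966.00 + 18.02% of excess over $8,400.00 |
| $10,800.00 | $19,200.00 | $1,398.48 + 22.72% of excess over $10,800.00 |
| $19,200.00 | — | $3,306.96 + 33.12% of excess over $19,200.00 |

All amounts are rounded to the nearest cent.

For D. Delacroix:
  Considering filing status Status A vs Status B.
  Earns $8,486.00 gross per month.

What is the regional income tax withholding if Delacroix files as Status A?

$1,320.12

Regional Income Tax (Status A): taxable = $8,486.00
  $1,055.20 + 20.6% × ($8,486.00 − $7,200.00) = $1,055.20 + 20.6% × $1,286.00 = $1,320.12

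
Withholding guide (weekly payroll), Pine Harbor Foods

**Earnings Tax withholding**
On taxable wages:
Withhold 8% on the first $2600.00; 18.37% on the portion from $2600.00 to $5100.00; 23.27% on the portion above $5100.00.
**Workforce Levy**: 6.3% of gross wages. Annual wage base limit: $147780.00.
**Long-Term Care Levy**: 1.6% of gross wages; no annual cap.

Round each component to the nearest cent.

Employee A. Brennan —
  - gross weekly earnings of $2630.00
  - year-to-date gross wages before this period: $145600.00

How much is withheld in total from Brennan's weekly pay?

Earnings Tax: taxable = $2630.00
  $208.00 + 18.37% × ($2630.00 − $2600.00) = $208.00 + 18.37% × $30.00 = $213.51
Workforce Levy: cap $147780.00 − YTD $145600.00 = $2180.00 subject; 6.3% × $2180.00 = $137.34
Long-Term Care Levy: 1.6% × $2630.00 = $42.08
Total: $213.51 + $137.34 + $42.08 = $392.93

$392.93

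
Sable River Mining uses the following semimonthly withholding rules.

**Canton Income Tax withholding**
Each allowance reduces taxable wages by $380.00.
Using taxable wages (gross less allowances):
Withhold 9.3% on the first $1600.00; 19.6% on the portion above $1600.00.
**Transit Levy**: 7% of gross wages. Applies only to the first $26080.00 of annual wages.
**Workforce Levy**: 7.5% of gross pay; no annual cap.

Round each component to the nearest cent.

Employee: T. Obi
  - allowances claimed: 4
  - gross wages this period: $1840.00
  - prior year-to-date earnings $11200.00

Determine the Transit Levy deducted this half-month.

$128.80

Transit Levy: 7% × $1840.00 = $128.80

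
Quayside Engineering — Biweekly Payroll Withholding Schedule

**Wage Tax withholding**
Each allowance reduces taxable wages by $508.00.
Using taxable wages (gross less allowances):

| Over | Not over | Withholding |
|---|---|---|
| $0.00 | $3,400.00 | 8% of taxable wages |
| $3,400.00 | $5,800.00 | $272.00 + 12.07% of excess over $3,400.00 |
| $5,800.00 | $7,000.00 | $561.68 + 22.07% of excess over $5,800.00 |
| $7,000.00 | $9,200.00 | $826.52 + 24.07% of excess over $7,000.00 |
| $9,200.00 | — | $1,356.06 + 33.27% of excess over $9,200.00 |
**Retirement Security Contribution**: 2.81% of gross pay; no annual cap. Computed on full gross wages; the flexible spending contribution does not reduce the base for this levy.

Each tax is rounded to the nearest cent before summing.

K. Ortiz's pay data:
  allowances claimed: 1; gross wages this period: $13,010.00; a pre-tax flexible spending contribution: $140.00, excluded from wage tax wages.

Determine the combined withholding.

Wage Tax: taxable = $13,010.00 − $140.00 − 1×$508.00 = $12,362.00
  $1,356.06 + 33.27% × ($12,362.00 − $9,200.00) = $1,356.06 + 33.27% × $3,162.00 = $2,408.06
Retirement Security Contribution: 2.81% × $13,010.00 = $365.58
Total: $2,408.06 + $365.58 = $2,773.64

$2,773.64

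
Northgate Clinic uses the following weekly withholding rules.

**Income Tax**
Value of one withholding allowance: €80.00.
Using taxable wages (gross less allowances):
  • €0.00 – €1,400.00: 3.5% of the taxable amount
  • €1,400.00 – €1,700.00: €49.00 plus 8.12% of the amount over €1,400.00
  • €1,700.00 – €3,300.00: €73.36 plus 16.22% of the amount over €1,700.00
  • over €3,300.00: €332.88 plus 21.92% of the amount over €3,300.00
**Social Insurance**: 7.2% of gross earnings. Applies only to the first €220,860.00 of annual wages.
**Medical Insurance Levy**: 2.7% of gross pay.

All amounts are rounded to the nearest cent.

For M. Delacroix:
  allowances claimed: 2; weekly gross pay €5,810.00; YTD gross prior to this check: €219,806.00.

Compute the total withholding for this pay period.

€1,080.76

Income Tax: taxable = €5,810.00 − 2×€80.00 = €5,650.00
  €332.88 + 21.92% × (€5,650.00 − €3,300.00) = €332.88 + 21.92% × €2,350.00 = €848.00
Social Insurance: cap €220,860.00 − YTD €219,806.00 = €1,054.00 subject; 7.2% × €1,054.00 = €75.89
Medical Insurance Levy: 2.7% × €5,810.00 = €156.87
Total: €848.00 + €75.89 + €156.87 = €1,080.76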